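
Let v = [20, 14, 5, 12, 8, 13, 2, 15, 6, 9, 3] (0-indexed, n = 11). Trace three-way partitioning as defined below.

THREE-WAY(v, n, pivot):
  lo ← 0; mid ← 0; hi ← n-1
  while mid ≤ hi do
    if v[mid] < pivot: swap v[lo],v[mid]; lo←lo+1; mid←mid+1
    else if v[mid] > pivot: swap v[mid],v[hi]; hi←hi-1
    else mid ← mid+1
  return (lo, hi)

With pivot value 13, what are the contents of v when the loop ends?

[3, 9, 5, 12, 8, 2, 6, 13, 15, 14, 20]

lo=0 mid=0 hi=10
20>13: swap(0,10), hi=9 ⇒ [3, 14, 5, 12, 8, 13, 2, 15, 6, 9, 20]
3<13: swap(0,0), lo=1 mid=1 ⇒ [3, 14, 5, 12, 8, 13, 2, 15, 6, 9, 20]
14>13: swap(1,9), hi=8 ⇒ [3, 9, 5, 12, 8, 13, 2, 15, 6, 14, 20]
9<13: swap(1,1), lo=2 mid=2 ⇒ [3, 9, 5, 12, 8, 13, 2, 15, 6, 14, 20]
5<13: swap(2,2), lo=3 mid=3 ⇒ [3, 9, 5, 12, 8, 13, 2, 15, 6, 14, 20]
12<13: swap(3,3), lo=4 mid=4 ⇒ [3, 9, 5, 12, 8, 13, 2, 15, 6, 14, 20]
8<13: swap(4,4), lo=5 mid=5 ⇒ [3, 9, 5, 12, 8, 13, 2, 15, 6, 14, 20]
13=13: mid=6
2<13: swap(5,6), lo=6 mid=7 ⇒ [3, 9, 5, 12, 8, 2, 13, 15, 6, 14, 20]
15>13: swap(7,8), hi=7 ⇒ [3, 9, 5, 12, 8, 2, 13, 6, 15, 14, 20]
6<13: swap(6,7), lo=7 mid=8 ⇒ [3, 9, 5, 12, 8, 2, 6, 13, 15, 14, 20]
done. lo=7 hi=7; v=[3, 9, 5, 12, 8, 2, 6, 13, 15, 14, 20]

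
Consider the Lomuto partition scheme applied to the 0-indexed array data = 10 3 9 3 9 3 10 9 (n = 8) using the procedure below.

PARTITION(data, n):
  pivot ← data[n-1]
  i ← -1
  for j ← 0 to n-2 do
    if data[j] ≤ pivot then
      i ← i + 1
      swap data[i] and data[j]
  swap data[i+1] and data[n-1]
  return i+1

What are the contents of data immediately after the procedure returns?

3 9 3 9 3 9 10 10

pivot = data[7] = 9; i = -1
j=0: data[0]=10 > 9 → no swap
j=1: data[1]=3 ≤ 9 → i=0, swap data[0],data[1] → 3 10 9 3 9 3 10 9
j=2: data[2]=9 ≤ 9 → i=1, swap data[1],data[2] → 3 9 10 3 9 3 10 9
j=3: data[3]=3 ≤ 9 → i=2, swap data[2],data[3] → 3 9 3 10 9 3 10 9
j=4: data[4]=9 ≤ 9 → i=3, swap data[3],data[4] → 3 9 3 9 10 3 10 9
j=5: data[5]=3 ≤ 9 → i=4, swap data[4],data[5] → 3 9 3 9 3 10 10 9
j=6: data[6]=10 > 9 → no swap
final swap data[5],data[7] → 3 9 3 9 3 9 10 10; return 5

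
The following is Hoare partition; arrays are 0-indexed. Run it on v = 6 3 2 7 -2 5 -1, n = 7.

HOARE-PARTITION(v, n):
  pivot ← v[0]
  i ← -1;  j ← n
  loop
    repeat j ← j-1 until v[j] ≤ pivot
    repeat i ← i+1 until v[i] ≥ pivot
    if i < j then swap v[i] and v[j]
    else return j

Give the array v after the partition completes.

-1 3 2 5 -2 7 6

pivot=6
j stops at 6 (-1), i stops at 0 (6); swap ⇒ -1 3 2 7 -2 5 6
j stops at 5 (5), i stops at 3 (7); swap ⇒ -1 3 2 5 -2 7 6
j stops at 4, i stops at 5; i≥j ⇒ return 4. v=-1 3 2 5 -2 7 6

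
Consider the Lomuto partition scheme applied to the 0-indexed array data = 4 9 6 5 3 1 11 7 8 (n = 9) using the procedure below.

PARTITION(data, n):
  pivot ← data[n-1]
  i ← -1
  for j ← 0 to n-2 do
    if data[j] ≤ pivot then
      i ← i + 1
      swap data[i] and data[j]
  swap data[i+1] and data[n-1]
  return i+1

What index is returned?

pivot=8, i=-1
j=0: 4≤8, i=0, swap(0,0) ⇒ 4 9 6 5 3 1 11 7 8
j=1: 9>8, skip
j=2: 6≤8, i=1, swap(1,2) ⇒ 4 6 9 5 3 1 11 7 8
j=3: 5≤8, i=2, swap(2,3) ⇒ 4 6 5 9 3 1 11 7 8
j=4: 3≤8, i=3, swap(3,4) ⇒ 4 6 5 3 9 1 11 7 8
j=5: 1≤8, i=4, swap(4,5) ⇒ 4 6 5 3 1 9 11 7 8
j=6: 11>8, skip
j=7: 7≤8, i=5, swap(5,7) ⇒ 4 6 5 3 1 7 11 9 8
swap(6,8) ⇒ 4 6 5 3 1 7 8 9 11; return 6

6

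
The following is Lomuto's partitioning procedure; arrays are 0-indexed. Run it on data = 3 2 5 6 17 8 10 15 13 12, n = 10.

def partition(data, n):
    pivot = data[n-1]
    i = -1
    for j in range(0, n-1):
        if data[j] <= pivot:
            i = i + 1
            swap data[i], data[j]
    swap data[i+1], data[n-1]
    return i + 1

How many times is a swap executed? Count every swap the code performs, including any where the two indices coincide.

pivot=12, i=-1
j=0: 3≤12, i=0, swap(0,0) ⇒ 3 2 5 6 17 8 10 15 13 12
j=1: 2≤12, i=1, swap(1,1) ⇒ 3 2 5 6 17 8 10 15 13 12
j=2: 5≤12, i=2, swap(2,2) ⇒ 3 2 5 6 17 8 10 15 13 12
j=3: 6≤12, i=3, swap(3,3) ⇒ 3 2 5 6 17 8 10 15 13 12
j=4: 17>12, skip
j=5: 8≤12, i=4, swap(4,5) ⇒ 3 2 5 6 8 17 10 15 13 12
j=6: 10≤12, i=5, swap(5,6) ⇒ 3 2 5 6 8 10 17 15 13 12
j=7: 15>12, skip
j=8: 13>12, skip
swap(6,9) ⇒ 3 2 5 6 8 10 12 15 13 17; return 6

7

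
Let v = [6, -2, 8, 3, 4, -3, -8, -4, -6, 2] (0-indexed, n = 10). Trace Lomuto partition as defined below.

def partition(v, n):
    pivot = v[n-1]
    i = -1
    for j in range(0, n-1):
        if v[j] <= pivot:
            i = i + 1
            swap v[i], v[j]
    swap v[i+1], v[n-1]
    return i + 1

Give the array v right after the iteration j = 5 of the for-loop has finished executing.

[-2, -3, 8, 3, 4, 6, -8, -4, -6, 2]

pivot = v[9] = 2; i = -1
j=0: v[0]=6 > 2 → no swap
j=1: v[1]=-2 ≤ 2 → i=0, swap v[0],v[1] → [-2, 6, 8, 3, 4, -3, -8, -4, -6, 2]
j=2: v[2]=8 > 2 → no swap
j=3: v[3]=3 > 2 → no swap
j=4: v[4]=4 > 2 → no swap
j=5: v[5]=-3 ≤ 2 → i=1, swap v[1],v[5] → [-2, -3, 8, 3, 4, 6, -8, -4, -6, 2]
(after j=5) v = [-2, -3, 8, 3, 4, 6, -8, -4, -6, 2]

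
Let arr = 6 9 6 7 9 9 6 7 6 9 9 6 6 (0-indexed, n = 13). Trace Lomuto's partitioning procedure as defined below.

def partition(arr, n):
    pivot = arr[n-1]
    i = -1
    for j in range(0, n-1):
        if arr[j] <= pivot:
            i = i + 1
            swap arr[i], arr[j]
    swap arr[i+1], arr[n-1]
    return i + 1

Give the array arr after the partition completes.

pivot = arr[12] = 6; i = -1
j=0: arr[0]=6 ≤ 6 → i=0, swap arr[0],arr[0] (no change) → 6 9 6 7 9 9 6 7 6 9 9 6 6
j=1: arr[1]=9 > 6 → no swap
j=2: arr[2]=6 ≤ 6 → i=1, swap arr[1],arr[2] → 6 6 9 7 9 9 6 7 6 9 9 6 6
j=3: arr[3]=7 > 6 → no swap
j=4: arr[4]=9 > 6 → no swap
j=5: arr[5]=9 > 6 → no swap
j=6: arr[6]=6 ≤ 6 → i=2, swap arr[2],arr[6] → 6 6 6 7 9 9 9 7 6 9 9 6 6
j=7: arr[7]=7 > 6 → no swap
j=8: arr[8]=6 ≤ 6 → i=3, swap arr[3],arr[8] → 6 6 6 6 9 9 9 7 7 9 9 6 6
j=9: arr[9]=9 > 6 → no swap
j=10: arr[10]=9 > 6 → no swap
j=11: arr[11]=6 ≤ 6 → i=4, swap arr[4],arr[11] → 6 6 6 6 6 9 9 7 7 9 9 9 6
final swap arr[5],arr[12] → 6 6 6 6 6 6 9 7 7 9 9 9 9; return 5

6 6 6 6 6 6 9 7 7 9 9 9 9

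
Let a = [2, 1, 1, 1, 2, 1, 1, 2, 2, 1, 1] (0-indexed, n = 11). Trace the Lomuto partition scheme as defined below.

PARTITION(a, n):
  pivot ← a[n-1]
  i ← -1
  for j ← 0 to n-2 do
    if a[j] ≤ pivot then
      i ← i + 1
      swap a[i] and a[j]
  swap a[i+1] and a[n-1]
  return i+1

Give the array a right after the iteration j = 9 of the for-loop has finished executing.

[1, 1, 1, 1, 1, 1, 2, 2, 2, 2, 1]

pivot = a[10] = 1; i = -1
j=0: a[0]=2 > 1 → no swap
j=1: a[1]=1 ≤ 1 → i=0, swap a[0],a[1] → [1, 2, 1, 1, 2, 1, 1, 2, 2, 1, 1]
j=2: a[2]=1 ≤ 1 → i=1, swap a[1],a[2] → [1, 1, 2, 1, 2, 1, 1, 2, 2, 1, 1]
j=3: a[3]=1 ≤ 1 → i=2, swap a[2],a[3] → [1, 1, 1, 2, 2, 1, 1, 2, 2, 1, 1]
j=4: a[4]=2 > 1 → no swap
j=5: a[5]=1 ≤ 1 → i=3, swap a[3],a[5] → [1, 1, 1, 1, 2, 2, 1, 2, 2, 1, 1]
j=6: a[6]=1 ≤ 1 → i=4, swap a[4],a[6] → [1, 1, 1, 1, 1, 2, 2, 2, 2, 1, 1]
j=7: a[7]=2 > 1 → no swap
j=8: a[8]=2 > 1 → no swap
j=9: a[9]=1 ≤ 1 → i=5, swap a[5],a[9] → [1, 1, 1, 1, 1, 1, 2, 2, 2, 2, 1]
(after j=9) a = [1, 1, 1, 1, 1, 1, 2, 2, 2, 2, 1]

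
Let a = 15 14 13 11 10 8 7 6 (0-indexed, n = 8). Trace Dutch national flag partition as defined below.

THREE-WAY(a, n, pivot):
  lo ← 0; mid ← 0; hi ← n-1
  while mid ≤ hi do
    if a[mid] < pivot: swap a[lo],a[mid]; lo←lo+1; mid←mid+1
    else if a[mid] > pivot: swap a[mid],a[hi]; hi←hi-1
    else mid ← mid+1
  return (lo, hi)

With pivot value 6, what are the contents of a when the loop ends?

pivot = 6; lo=0, mid=0, hi=7
a[mid]=15>6: swap a[0],a[7]; hi=6 → 6 14 13 11 10 8 7 15
a[mid]=6=6: mid=1
a[mid]=14>6: swap a[1],a[6]; hi=5 → 6 7 13 11 10 8 14 15
a[mid]=7>6: swap a[1],a[5]; hi=4 → 6 8 13 11 10 7 14 15
a[mid]=8>6: swap a[1],a[4]; hi=3 → 6 10 13 11 8 7 14 15
a[mid]=10>6: swap a[1],a[3]; hi=2 → 6 11 13 10 8 7 14 15
a[mid]=11>6: swap a[1],a[2]; hi=1 → 6 13 11 10 8 7 14 15
a[mid]=13>6: swap a[1],a[1]; hi=0 → 6 13 11 10 8 7 14 15
end: lo=0, hi=0; a = 6 13 11 10 8 7 14 15

6 13 11 10 8 7 14 15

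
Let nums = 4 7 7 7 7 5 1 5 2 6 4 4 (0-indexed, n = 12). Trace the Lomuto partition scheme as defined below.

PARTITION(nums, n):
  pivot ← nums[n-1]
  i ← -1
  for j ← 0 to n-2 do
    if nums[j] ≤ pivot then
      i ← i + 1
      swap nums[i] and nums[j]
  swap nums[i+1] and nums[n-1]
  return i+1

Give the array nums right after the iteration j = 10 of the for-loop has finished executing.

4 1 2 4 7 5 7 5 7 6 7 4

pivot=4, i=-1
j=0: 4≤4, i=0, swap(0,0) ⇒ 4 7 7 7 7 5 1 5 2 6 4 4
j=1: 7>4, skip
j=2: 7>4, skip
j=3: 7>4, skip
j=4: 7>4, skip
j=5: 5>4, skip
j=6: 1≤4, i=1, swap(1,6) ⇒ 4 1 7 7 7 5 7 5 2 6 4 4
j=7: 5>4, skip
j=8: 2≤4, i=2, swap(2,8) ⇒ 4 1 2 7 7 5 7 5 7 6 4 4
j=9: 6>4, skip
j=10: 4≤4, i=3, swap(3,10) ⇒ 4 1 2 4 7 5 7 5 7 6 7 4
(after j=10) nums = 4 1 2 4 7 5 7 5 7 6 7 4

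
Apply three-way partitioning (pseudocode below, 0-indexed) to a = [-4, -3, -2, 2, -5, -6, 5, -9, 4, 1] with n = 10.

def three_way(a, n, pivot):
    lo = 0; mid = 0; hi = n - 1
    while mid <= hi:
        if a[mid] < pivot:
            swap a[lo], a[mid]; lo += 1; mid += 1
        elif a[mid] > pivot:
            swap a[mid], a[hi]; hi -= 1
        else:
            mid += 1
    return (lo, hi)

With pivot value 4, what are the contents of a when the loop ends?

[-4, -3, -2, 2, -5, -6, 1, -9, 4, 5]

pivot = 4; lo=0, mid=0, hi=9
a[mid]=-4<4: swap a[0],a[0]; lo=1,mid=1 → [-4, -3, -2, 2, -5, -6, 5, -9, 4, 1]
a[mid]=-3<4: swap a[1],a[1]; lo=2,mid=2 → [-4, -3, -2, 2, -5, -6, 5, -9, 4, 1]
a[mid]=-2<4: swap a[2],a[2]; lo=3,mid=3 → [-4, -3, -2, 2, -5, -6, 5, -9, 4, 1]
a[mid]=2<4: swap a[3],a[3]; lo=4,mid=4 → [-4, -3, -2, 2, -5, -6, 5, -9, 4, 1]
a[mid]=-5<4: swap a[4],a[4]; lo=5,mid=5 → [-4, -3, -2, 2, -5, -6, 5, -9, 4, 1]
a[mid]=-6<4: swap a[5],a[5]; lo=6,mid=6 → [-4, -3, -2, 2, -5, -6, 5, -9, 4, 1]
a[mid]=5>4: swap a[6],a[9]; hi=8 → [-4, -3, -2, 2, -5, -6, 1, -9, 4, 5]
a[mid]=1<4: swap a[6],a[6]; lo=7,mid=7 → [-4, -3, -2, 2, -5, -6, 1, -9, 4, 5]
a[mid]=-9<4: swap a[7],a[7]; lo=8,mid=8 → [-4, -3, -2, 2, -5, -6, 1, -9, 4, 5]
a[mid]=4=4: mid=9
end: lo=8, hi=8; a = [-4, -3, -2, 2, -5, -6, 1, -9, 4, 5]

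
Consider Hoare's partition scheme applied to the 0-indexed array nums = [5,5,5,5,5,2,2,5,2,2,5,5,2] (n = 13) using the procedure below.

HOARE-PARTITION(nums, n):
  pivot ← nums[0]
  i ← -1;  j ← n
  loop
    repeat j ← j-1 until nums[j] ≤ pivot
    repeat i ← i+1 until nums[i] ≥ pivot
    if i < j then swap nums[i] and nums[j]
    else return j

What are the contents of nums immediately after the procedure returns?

[2,5,5,2,2,2,2,5,5,5,5,5,5]

pivot = nums[0] = 5; i = -1, j = 13
j→12 (nums[12]=2≤5), i→0 (nums[0]=5≥5); i<j, swap → [2,5,5,5,5,2,2,5,2,2,5,5,5]
j→11 (nums[11]=5≤5), i→1 (nums[1]=5≥5); i<j, swap → [2,5,5,5,5,2,2,5,2,2,5,5,5]
j→10 (nums[10]=5≤5), i→2 (nums[2]=5≥5); i<j, swap → [2,5,5,5,5,2,2,5,2,2,5,5,5]
j→9 (nums[9]=2≤5), i→3 (nums[3]=5≥5); i<j, swap → [2,5,5,2,5,2,2,5,2,5,5,5,5]
j→8 (nums[8]=2≤5), i→4 (nums[4]=5≥5); i<j, swap → [2,5,5,2,2,2,2,5,5,5,5,5,5]
j→7, i→7; i≥j, return j=7. nums = [2,5,5,2,2,2,2,5,5,5,5,5,5]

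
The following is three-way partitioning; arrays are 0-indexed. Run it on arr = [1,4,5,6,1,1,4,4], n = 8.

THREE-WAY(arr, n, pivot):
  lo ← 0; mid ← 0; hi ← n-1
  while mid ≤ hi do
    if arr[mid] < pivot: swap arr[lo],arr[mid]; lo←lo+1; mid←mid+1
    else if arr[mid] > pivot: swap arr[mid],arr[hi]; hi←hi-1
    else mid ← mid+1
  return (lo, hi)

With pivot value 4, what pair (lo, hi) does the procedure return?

lo=0 mid=0 hi=7
1<4: swap(0,0), lo=1 mid=1 ⇒ [1,4,5,6,1,1,4,4]
4=4: mid=2
5>4: swap(2,7), hi=6 ⇒ [1,4,4,6,1,1,4,5]
4=4: mid=3
6>4: swap(3,6), hi=5 ⇒ [1,4,4,4,1,1,6,5]
4=4: mid=4
1<4: swap(1,4), lo=2 mid=5 ⇒ [1,1,4,4,4,1,6,5]
1<4: swap(2,5), lo=3 mid=6 ⇒ [1,1,1,4,4,4,6,5]
done. lo=3 hi=5; arr=[1,1,1,4,4,4,6,5]

(3, 5)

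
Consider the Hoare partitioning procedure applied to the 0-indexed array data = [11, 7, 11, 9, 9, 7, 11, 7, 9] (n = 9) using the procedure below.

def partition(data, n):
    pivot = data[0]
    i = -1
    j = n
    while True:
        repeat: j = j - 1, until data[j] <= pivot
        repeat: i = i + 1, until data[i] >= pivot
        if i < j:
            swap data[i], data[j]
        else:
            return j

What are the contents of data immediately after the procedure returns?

[9, 7, 7, 9, 9, 7, 11, 11, 11]

pivot=11
j stops at 8 (9), i stops at 0 (11); swap ⇒ [9, 7, 11, 9, 9, 7, 11, 7, 11]
j stops at 7 (7), i stops at 2 (11); swap ⇒ [9, 7, 7, 9, 9, 7, 11, 11, 11]
j stops at 6, i stops at 6; i≥j ⇒ return 6. data=[9, 7, 7, 9, 9, 7, 11, 11, 11]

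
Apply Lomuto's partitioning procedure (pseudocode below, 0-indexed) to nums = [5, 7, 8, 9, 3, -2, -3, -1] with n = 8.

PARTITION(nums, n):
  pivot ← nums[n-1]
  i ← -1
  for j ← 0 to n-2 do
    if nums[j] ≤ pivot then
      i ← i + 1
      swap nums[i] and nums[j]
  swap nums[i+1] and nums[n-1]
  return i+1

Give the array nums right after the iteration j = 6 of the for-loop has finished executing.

[-2, -3, 8, 9, 3, 5, 7, -1]

pivot=-1, i=-1
j=0: 5>-1, skip
j=1: 7>-1, skip
j=2: 8>-1, skip
j=3: 9>-1, skip
j=4: 3>-1, skip
j=5: -2≤-1, i=0, swap(0,5) ⇒ [-2, 7, 8, 9, 3, 5, -3, -1]
j=6: -3≤-1, i=1, swap(1,6) ⇒ [-2, -3, 8, 9, 3, 5, 7, -1]
(after j=6) nums = [-2, -3, 8, 9, 3, 5, 7, -1]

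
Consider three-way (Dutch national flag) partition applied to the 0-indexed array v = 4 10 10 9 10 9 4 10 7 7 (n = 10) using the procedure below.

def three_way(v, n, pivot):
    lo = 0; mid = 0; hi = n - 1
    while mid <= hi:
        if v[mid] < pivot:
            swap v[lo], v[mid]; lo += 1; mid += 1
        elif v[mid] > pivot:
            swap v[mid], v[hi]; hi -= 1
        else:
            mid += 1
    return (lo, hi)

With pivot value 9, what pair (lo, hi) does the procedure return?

(4, 5)

pivot = 9; lo=0, mid=0, hi=9
v[mid]=4<9: swap v[0],v[0]; lo=1,mid=1 → 4 10 10 9 10 9 4 10 7 7
v[mid]=10>9: swap v[1],v[9]; hi=8 → 4 7 10 9 10 9 4 10 7 10
v[mid]=7<9: swap v[1],v[1]; lo=2,mid=2 → 4 7 10 9 10 9 4 10 7 10
v[mid]=10>9: swap v[2],v[8]; hi=7 → 4 7 7 9 10 9 4 10 10 10
v[mid]=7<9: swap v[2],v[2]; lo=3,mid=3 → 4 7 7 9 10 9 4 10 10 10
v[mid]=9=9: mid=4
v[mid]=10>9: swap v[4],v[7]; hi=6 → 4 7 7 9 10 9 4 10 10 10
v[mid]=10>9: swap v[4],v[6]; hi=5 → 4 7 7 9 4 9 10 10 10 10
v[mid]=4<9: swap v[3],v[4]; lo=4,mid=5 → 4 7 7 4 9 9 10 10 10 10
v[mid]=9=9: mid=6
end: lo=4, hi=5; v = 4 7 7 4 9 9 10 10 10 10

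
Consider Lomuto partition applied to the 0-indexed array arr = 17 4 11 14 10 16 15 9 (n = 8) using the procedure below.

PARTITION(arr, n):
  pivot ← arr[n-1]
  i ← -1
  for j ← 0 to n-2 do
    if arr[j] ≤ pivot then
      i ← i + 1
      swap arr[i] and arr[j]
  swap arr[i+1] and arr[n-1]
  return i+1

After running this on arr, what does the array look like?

pivot=9, i=-1
j=0: 17>9, skip
j=1: 4≤9, i=0, swap(0,1) ⇒ 4 17 11 14 10 16 15 9
j=2: 11>9, skip
j=3: 14>9, skip
j=4: 10>9, skip
j=5: 16>9, skip
j=6: 15>9, skip
swap(1,7) ⇒ 4 9 11 14 10 16 15 17; return 1

4 9 11 14 10 16 15 17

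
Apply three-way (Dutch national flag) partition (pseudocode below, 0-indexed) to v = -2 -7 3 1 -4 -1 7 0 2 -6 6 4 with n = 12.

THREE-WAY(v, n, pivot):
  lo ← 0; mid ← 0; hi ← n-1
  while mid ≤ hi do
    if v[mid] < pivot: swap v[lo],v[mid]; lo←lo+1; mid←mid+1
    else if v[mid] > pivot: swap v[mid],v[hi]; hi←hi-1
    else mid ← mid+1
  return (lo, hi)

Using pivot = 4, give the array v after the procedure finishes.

pivot = 4; lo=0, mid=0, hi=11
v[mid]=-2<4: swap v[0],v[0]; lo=1,mid=1 → -2 -7 3 1 -4 -1 7 0 2 -6 6 4
v[mid]=-7<4: swap v[1],v[1]; lo=2,mid=2 → -2 -7 3 1 -4 -1 7 0 2 -6 6 4
v[mid]=3<4: swap v[2],v[2]; lo=3,mid=3 → -2 -7 3 1 -4 -1 7 0 2 -6 6 4
v[mid]=1<4: swap v[3],v[3]; lo=4,mid=4 → -2 -7 3 1 -4 -1 7 0 2 -6 6 4
v[mid]=-4<4: swap v[4],v[4]; lo=5,mid=5 → -2 -7 3 1 -4 -1 7 0 2 -6 6 4
v[mid]=-1<4: swap v[5],v[5]; lo=6,mid=6 → -2 -7 3 1 -4 -1 7 0 2 -6 6 4
v[mid]=7>4: swap v[6],v[11]; hi=10 → -2 -7 3 1 -4 -1 4 0 2 -6 6 7
v[mid]=4=4: mid=7
v[mid]=0<4: swap v[6],v[7]; lo=7,mid=8 → -2 -7 3 1 -4 -1 0 4 2 -6 6 7
v[mid]=2<4: swap v[7],v[8]; lo=8,mid=9 → -2 -7 3 1 -4 -1 0 2 4 -6 6 7
v[mid]=-6<4: swap v[8],v[9]; lo=9,mid=10 → -2 -7 3 1 -4 -1 0 2 -6 4 6 7
v[mid]=6>4: swap v[10],v[10]; hi=9 → -2 -7 3 1 -4 -1 0 2 -6 4 6 7
end: lo=9, hi=9; v = -2 -7 3 1 -4 -1 0 2 -6 4 6 7

-2 -7 3 1 -4 -1 0 2 -6 4 6 7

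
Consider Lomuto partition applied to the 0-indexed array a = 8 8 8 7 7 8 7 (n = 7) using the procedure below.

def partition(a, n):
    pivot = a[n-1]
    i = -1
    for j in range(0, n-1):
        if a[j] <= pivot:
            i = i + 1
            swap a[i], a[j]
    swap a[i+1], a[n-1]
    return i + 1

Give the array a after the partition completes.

pivot=7, i=-1
j=0: 8>7, skip
j=1: 8>7, skip
j=2: 8>7, skip
j=3: 7≤7, i=0, swap(0,3) ⇒ 7 8 8 8 7 8 7
j=4: 7≤7, i=1, swap(1,4) ⇒ 7 7 8 8 8 8 7
j=5: 8>7, skip
swap(2,6) ⇒ 7 7 7 8 8 8 8; return 2

7 7 7 8 8 8 8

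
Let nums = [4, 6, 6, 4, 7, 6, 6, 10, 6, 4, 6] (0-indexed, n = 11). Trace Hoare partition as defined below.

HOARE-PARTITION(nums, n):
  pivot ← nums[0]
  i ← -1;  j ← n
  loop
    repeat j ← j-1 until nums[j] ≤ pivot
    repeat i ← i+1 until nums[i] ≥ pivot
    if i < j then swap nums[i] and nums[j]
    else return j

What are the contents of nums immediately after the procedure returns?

pivot = nums[0] = 4; i = -1, j = 11
j→9 (nums[9]=4≤4), i→0 (nums[0]=4≥4); i<j, swap → [4, 6, 6, 4, 7, 6, 6, 10, 6, 4, 6]
j→3 (nums[3]=4≤4), i→1 (nums[1]=6≥4); i<j, swap → [4, 4, 6, 6, 7, 6, 6, 10, 6, 4, 6]
j→1, i→2; i≥j, return j=1. nums = [4, 4, 6, 6, 7, 6, 6, 10, 6, 4, 6]

[4, 4, 6, 6, 7, 6, 6, 10, 6, 4, 6]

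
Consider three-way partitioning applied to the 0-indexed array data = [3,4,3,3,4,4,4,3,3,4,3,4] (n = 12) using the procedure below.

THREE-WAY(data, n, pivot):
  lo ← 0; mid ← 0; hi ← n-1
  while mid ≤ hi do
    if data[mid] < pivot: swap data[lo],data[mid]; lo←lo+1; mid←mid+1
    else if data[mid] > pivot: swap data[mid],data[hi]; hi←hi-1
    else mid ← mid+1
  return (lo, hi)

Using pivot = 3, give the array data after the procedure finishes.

[3,3,3,3,3,3,4,4,4,4,4,4]

lo=0 mid=0 hi=11
3=3: mid=1
4>3: swap(1,11), hi=10 ⇒ [3,4,3,3,4,4,4,3,3,4,3,4]
4>3: swap(1,10), hi=9 ⇒ [3,3,3,3,4,4,4,3,3,4,4,4]
3=3: mid=2
3=3: mid=3
3=3: mid=4
4>3: swap(4,9), hi=8 ⇒ [3,3,3,3,4,4,4,3,3,4,4,4]
4>3: swap(4,8), hi=7 ⇒ [3,3,3,3,3,4,4,3,4,4,4,4]
3=3: mid=5
4>3: swap(5,7), hi=6 ⇒ [3,3,3,3,3,3,4,4,4,4,4,4]
3=3: mid=6
4>3: swap(6,6), hi=5 ⇒ [3,3,3,3,3,3,4,4,4,4,4,4]
done. lo=0 hi=5; data=[3,3,3,3,3,3,4,4,4,4,4,4]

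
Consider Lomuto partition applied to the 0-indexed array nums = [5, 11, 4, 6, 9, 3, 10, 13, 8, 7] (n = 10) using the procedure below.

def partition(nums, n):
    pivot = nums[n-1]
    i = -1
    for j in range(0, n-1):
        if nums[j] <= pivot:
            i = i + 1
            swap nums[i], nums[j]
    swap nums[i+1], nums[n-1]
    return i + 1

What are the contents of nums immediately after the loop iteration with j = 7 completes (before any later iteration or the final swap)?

pivot = nums[9] = 7; i = -1
j=0: nums[0]=5 ≤ 7 → i=0, swap nums[0],nums[0] (no change) → [5, 11, 4, 6, 9, 3, 10, 13, 8, 7]
j=1: nums[1]=11 > 7 → no swap
j=2: nums[2]=4 ≤ 7 → i=1, swap nums[1],nums[2] → [5, 4, 11, 6, 9, 3, 10, 13, 8, 7]
j=3: nums[3]=6 ≤ 7 → i=2, swap nums[2],nums[3] → [5, 4, 6, 11, 9, 3, 10, 13, 8, 7]
j=4: nums[4]=9 > 7 → no swap
j=5: nums[5]=3 ≤ 7 → i=3, swap nums[3],nums[5] → [5, 4, 6, 3, 9, 11, 10, 13, 8, 7]
j=6: nums[6]=10 > 7 → no swap
j=7: nums[7]=13 > 7 → no swap
(after j=7) nums = [5, 4, 6, 3, 9, 11, 10, 13, 8, 7]

[5, 4, 6, 3, 9, 11, 10, 13, 8, 7]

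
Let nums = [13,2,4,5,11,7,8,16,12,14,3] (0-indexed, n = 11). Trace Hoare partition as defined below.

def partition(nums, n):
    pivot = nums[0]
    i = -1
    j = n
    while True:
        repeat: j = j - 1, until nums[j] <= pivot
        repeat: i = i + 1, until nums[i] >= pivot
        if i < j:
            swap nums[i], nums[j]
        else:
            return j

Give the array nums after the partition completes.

[3,2,4,5,11,7,8,12,16,14,13]

pivot=13
j stops at 10 (3), i stops at 0 (13); swap ⇒ [3,2,4,5,11,7,8,16,12,14,13]
j stops at 8 (12), i stops at 7 (16); swap ⇒ [3,2,4,5,11,7,8,12,16,14,13]
j stops at 7, i stops at 8; i≥j ⇒ return 7. nums=[3,2,4,5,11,7,8,12,16,14,13]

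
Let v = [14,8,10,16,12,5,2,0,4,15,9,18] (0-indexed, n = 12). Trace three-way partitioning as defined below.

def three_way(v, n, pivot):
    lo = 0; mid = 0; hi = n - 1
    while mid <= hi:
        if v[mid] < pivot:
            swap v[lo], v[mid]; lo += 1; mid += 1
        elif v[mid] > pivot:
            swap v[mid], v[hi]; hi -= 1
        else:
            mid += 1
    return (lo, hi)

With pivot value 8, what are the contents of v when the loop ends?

lo=0 mid=0 hi=11
14>8: swap(0,11), hi=10 ⇒ [18,8,10,16,12,5,2,0,4,15,9,14]
18>8: swap(0,10), hi=9 ⇒ [9,8,10,16,12,5,2,0,4,15,18,14]
9>8: swap(0,9), hi=8 ⇒ [15,8,10,16,12,5,2,0,4,9,18,14]
15>8: swap(0,8), hi=7 ⇒ [4,8,10,16,12,5,2,0,15,9,18,14]
4<8: swap(0,0), lo=1 mid=1 ⇒ [4,8,10,16,12,5,2,0,15,9,18,14]
8=8: mid=2
10>8: swap(2,7), hi=6 ⇒ [4,8,0,16,12,5,2,10,15,9,18,14]
0<8: swap(1,2), lo=2 mid=3 ⇒ [4,0,8,16,12,5,2,10,15,9,18,14]
16>8: swap(3,6), hi=5 ⇒ [4,0,8,2,12,5,16,10,15,9,18,14]
2<8: swap(2,3), lo=3 mid=4 ⇒ [4,0,2,8,12,5,16,10,15,9,18,14]
12>8: swap(4,5), hi=4 ⇒ [4,0,2,8,5,12,16,10,15,9,18,14]
5<8: swap(3,4), lo=4 mid=5 ⇒ [4,0,2,5,8,12,16,10,15,9,18,14]
done. lo=4 hi=4; v=[4,0,2,5,8,12,16,10,15,9,18,14]

[4,0,2,5,8,12,16,10,15,9,18,14]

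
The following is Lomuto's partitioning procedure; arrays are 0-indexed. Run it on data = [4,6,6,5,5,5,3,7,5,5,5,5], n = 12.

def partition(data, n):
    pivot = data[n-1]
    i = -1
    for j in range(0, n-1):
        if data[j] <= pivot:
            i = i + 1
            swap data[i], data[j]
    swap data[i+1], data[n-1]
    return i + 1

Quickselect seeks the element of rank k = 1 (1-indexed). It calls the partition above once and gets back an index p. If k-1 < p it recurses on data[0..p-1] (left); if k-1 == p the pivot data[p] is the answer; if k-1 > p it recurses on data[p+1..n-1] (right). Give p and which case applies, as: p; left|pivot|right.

pivot = data[11] = 5; i = -1
j=0: data[0]=4 ≤ 5 → i=0, swap data[0],data[0] (no change) → [4,6,6,5,5,5,3,7,5,5,5,5]
j=1: data[1]=6 > 5 → no swap
j=2: data[2]=6 > 5 → no swap
j=3: data[3]=5 ≤ 5 → i=1, swap data[1],data[3] → [4,5,6,6,5,5,3,7,5,5,5,5]
j=4: data[4]=5 ≤ 5 → i=2, swap data[2],data[4] → [4,5,5,6,6,5,3,7,5,5,5,5]
j=5: data[5]=5 ≤ 5 → i=3, swap data[3],data[5] → [4,5,5,5,6,6,3,7,5,5,5,5]
j=6: data[6]=3 ≤ 5 → i=4, swap data[4],data[6] → [4,5,5,5,3,6,6,7,5,5,5,5]
j=7: data[7]=7 > 5 → no swap
j=8: data[8]=5 ≤ 5 → i=5, swap data[5],data[8] → [4,5,5,5,3,5,6,7,6,5,5,5]
j=9: data[9]=5 ≤ 5 → i=6, swap data[6],data[9] → [4,5,5,5,3,5,5,7,6,6,5,5]
j=10: data[10]=5 ≤ 5 → i=7, swap data[7],data[10] → [4,5,5,5,3,5,5,5,6,6,7,5]
final swap data[8],data[11] → [4,5,5,5,3,5,5,5,5,6,7,6]; return 8
p = 8; k-1 = 0 < 8 ⇒ left

8; left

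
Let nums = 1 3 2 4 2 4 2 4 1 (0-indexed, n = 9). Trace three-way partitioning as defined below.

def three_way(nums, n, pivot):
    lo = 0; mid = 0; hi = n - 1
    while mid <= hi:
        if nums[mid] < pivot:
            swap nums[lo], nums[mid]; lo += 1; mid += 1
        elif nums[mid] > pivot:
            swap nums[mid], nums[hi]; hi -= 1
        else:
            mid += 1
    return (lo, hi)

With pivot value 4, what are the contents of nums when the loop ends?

1 3 2 2 2 1 4 4 4

pivot = 4; lo=0, mid=0, hi=8
nums[mid]=1<4: swap nums[0],nums[0]; lo=1,mid=1 → 1 3 2 4 2 4 2 4 1
nums[mid]=3<4: swap nums[1],nums[1]; lo=2,mid=2 → 1 3 2 4 2 4 2 4 1
nums[mid]=2<4: swap nums[2],nums[2]; lo=3,mid=3 → 1 3 2 4 2 4 2 4 1
nums[mid]=4=4: mid=4
nums[mid]=2<4: swap nums[3],nums[4]; lo=4,mid=5 → 1 3 2 2 4 4 2 4 1
nums[mid]=4=4: mid=6
nums[mid]=2<4: swap nums[4],nums[6]; lo=5,mid=7 → 1 3 2 2 2 4 4 4 1
nums[mid]=4=4: mid=8
nums[mid]=1<4: swap nums[5],nums[8]; lo=6,mid=9 → 1 3 2 2 2 1 4 4 4
end: lo=6, hi=8; nums = 1 3 2 2 2 1 4 4 4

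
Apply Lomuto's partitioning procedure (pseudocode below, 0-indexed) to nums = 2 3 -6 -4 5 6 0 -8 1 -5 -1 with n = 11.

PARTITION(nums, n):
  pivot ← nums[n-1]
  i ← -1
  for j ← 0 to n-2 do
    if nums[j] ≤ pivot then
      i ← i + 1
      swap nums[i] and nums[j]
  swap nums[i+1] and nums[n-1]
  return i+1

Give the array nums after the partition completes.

pivot = nums[10] = -1; i = -1
j=0: nums[0]=2 > -1 → no swap
j=1: nums[1]=3 > -1 → no swap
j=2: nums[2]=-6 ≤ -1 → i=0, swap nums[0],nums[2] → -6 3 2 -4 5 6 0 -8 1 -5 -1
j=3: nums[3]=-4 ≤ -1 → i=1, swap nums[1],nums[3] → -6 -4 2 3 5 6 0 -8 1 -5 -1
j=4: nums[4]=5 > -1 → no swap
j=5: nums[5]=6 > -1 → no swap
j=6: nums[6]=0 > -1 → no swap
j=7: nums[7]=-8 ≤ -1 → i=2, swap nums[2],nums[7] → -6 -4 -8 3 5 6 0 2 1 -5 -1
j=8: nums[8]=1 > -1 → no swap
j=9: nums[9]=-5 ≤ -1 → i=3, swap nums[3],nums[9] → -6 -4 -8 -5 5 6 0 2 1 3 -1
final swap nums[4],nums[10] → -6 -4 -8 -5 -1 6 0 2 1 3 5; return 4

-6 -4 -8 -5 -1 6 0 2 1 3 5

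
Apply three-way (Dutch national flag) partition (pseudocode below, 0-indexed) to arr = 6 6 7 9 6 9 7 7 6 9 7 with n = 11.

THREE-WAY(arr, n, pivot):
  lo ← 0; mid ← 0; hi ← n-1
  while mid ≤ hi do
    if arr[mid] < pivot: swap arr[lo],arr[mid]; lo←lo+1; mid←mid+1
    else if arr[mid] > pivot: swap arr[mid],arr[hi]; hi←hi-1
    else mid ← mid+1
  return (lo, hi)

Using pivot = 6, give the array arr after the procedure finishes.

pivot = 6; lo=0, mid=0, hi=10
arr[mid]=6=6: mid=1
arr[mid]=6=6: mid=2
arr[mid]=7>6: swap arr[2],arr[10]; hi=9 → 6 6 7 9 6 9 7 7 6 9 7
arr[mid]=7>6: swap arr[2],arr[9]; hi=8 → 6 6 9 9 6 9 7 7 6 7 7
arr[mid]=9>6: swap arr[2],arr[8]; hi=7 → 6 6 6 9 6 9 7 7 9 7 7
arr[mid]=6=6: mid=3
arr[mid]=9>6: swap arr[3],arr[7]; hi=6 → 6 6 6 7 6 9 7 9 9 7 7
arr[mid]=7>6: swap arr[3],arr[6]; hi=5 → 6 6 6 7 6 9 7 9 9 7 7
arr[mid]=7>6: swap arr[3],arr[5]; hi=4 → 6 6 6 9 6 7 7 9 9 7 7
arr[mid]=9>6: swap arr[3],arr[4]; hi=3 → 6 6 6 6 9 7 7 9 9 7 7
arr[mid]=6=6: mid=4
end: lo=0, hi=3; arr = 6 6 6 6 9 7 7 9 9 7 7

6 6 6 6 9 7 7 9 9 7 7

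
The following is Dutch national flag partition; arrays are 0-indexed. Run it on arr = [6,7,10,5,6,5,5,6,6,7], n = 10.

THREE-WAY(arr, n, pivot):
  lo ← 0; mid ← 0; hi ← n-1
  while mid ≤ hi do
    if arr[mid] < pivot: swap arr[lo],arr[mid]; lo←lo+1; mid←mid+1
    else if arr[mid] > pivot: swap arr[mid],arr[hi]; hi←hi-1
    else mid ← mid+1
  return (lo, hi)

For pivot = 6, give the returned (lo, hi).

(3, 6)

lo=0 mid=0 hi=9
6=6: mid=1
7>6: swap(1,9), hi=8 ⇒ [6,7,10,5,6,5,5,6,6,7]
7>6: swap(1,8), hi=7 ⇒ [6,6,10,5,6,5,5,6,7,7]
6=6: mid=2
10>6: swap(2,7), hi=6 ⇒ [6,6,6,5,6,5,5,10,7,7]
6=6: mid=3
5<6: swap(0,3), lo=1 mid=4 ⇒ [5,6,6,6,6,5,5,10,7,7]
6=6: mid=5
5<6: swap(1,5), lo=2 mid=6 ⇒ [5,5,6,6,6,6,5,10,7,7]
5<6: swap(2,6), lo=3 mid=7 ⇒ [5,5,5,6,6,6,6,10,7,7]
done. lo=3 hi=6; arr=[5,5,5,6,6,6,6,10,7,7]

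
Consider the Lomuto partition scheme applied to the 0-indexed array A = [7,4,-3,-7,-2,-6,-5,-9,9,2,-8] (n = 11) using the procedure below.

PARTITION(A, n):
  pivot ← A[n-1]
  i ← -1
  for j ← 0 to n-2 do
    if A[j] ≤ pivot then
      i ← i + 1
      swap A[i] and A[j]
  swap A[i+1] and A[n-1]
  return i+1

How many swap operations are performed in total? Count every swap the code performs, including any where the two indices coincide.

2

pivot=-8, i=-1
j=0: 7>-8, skip
j=1: 4>-8, skip
j=2: -3>-8, skip
j=3: -7>-8, skip
j=4: -2>-8, skip
j=5: -6>-8, skip
j=6: -5>-8, skip
j=7: -9≤-8, i=0, swap(0,7) ⇒ [-9,4,-3,-7,-2,-6,-5,7,9,2,-8]
j=8: 9>-8, skip
j=9: 2>-8, skip
swap(1,10) ⇒ [-9,-8,-3,-7,-2,-6,-5,7,9,2,4]; return 1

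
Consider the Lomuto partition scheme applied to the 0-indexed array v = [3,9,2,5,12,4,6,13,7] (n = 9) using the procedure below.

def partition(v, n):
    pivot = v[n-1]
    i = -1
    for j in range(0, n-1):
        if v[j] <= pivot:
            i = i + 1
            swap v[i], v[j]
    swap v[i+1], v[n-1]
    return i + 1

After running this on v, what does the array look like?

pivot=7, i=-1
j=0: 3≤7, i=0, swap(0,0) ⇒ [3,9,2,5,12,4,6,13,7]
j=1: 9>7, skip
j=2: 2≤7, i=1, swap(1,2) ⇒ [3,2,9,5,12,4,6,13,7]
j=3: 5≤7, i=2, swap(2,3) ⇒ [3,2,5,9,12,4,6,13,7]
j=4: 12>7, skip
j=5: 4≤7, i=3, swap(3,5) ⇒ [3,2,5,4,12,9,6,13,7]
j=6: 6≤7, i=4, swap(4,6) ⇒ [3,2,5,4,6,9,12,13,7]
j=7: 13>7, skip
swap(5,8) ⇒ [3,2,5,4,6,7,12,13,9]; return 5

[3,2,5,4,6,7,12,13,9]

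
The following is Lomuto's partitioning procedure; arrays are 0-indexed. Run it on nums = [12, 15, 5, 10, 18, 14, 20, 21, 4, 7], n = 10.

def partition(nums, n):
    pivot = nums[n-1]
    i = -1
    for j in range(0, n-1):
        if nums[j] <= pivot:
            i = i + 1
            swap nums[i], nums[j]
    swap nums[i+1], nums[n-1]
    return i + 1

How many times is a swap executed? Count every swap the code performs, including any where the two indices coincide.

3

pivot=7, i=-1
j=0: 12>7, skip
j=1: 15>7, skip
j=2: 5≤7, i=0, swap(0,2) ⇒ [5, 15, 12, 10, 18, 14, 20, 21, 4, 7]
j=3: 10>7, skip
j=4: 18>7, skip
j=5: 14>7, skip
j=6: 20>7, skip
j=7: 21>7, skip
j=8: 4≤7, i=1, swap(1,8) ⇒ [5, 4, 12, 10, 18, 14, 20, 21, 15, 7]
swap(2,9) ⇒ [5, 4, 7, 10, 18, 14, 20, 21, 15, 12]; return 2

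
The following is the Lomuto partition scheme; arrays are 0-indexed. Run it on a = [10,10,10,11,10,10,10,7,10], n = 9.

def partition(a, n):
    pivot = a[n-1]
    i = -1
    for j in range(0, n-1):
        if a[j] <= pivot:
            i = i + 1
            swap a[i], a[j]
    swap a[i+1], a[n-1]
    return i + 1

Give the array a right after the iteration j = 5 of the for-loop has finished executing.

[10,10,10,10,10,11,10,7,10]

pivot = a[8] = 10; i = -1
j=0: a[0]=10 ≤ 10 → i=0, swap a[0],a[0] (no change) → [10,10,10,11,10,10,10,7,10]
j=1: a[1]=10 ≤ 10 → i=1, swap a[1],a[1] (no change) → [10,10,10,11,10,10,10,7,10]
j=2: a[2]=10 ≤ 10 → i=2, swap a[2],a[2] (no change) → [10,10,10,11,10,10,10,7,10]
j=3: a[3]=11 > 10 → no swap
j=4: a[4]=10 ≤ 10 → i=3, swap a[3],a[4] → [10,10,10,10,11,10,10,7,10]
j=5: a[5]=10 ≤ 10 → i=4, swap a[4],a[5] → [10,10,10,10,10,11,10,7,10]
(after j=5) a = [10,10,10,10,10,11,10,7,10]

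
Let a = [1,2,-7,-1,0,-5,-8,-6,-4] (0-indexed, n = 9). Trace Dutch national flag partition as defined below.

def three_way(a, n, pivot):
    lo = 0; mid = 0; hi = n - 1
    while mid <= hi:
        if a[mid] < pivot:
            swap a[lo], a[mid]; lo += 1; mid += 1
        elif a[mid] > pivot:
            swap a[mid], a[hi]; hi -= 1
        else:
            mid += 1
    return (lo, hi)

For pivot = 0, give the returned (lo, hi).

(6, 6)

lo=0 mid=0 hi=8
1>0: swap(0,8), hi=7 ⇒ [-4,2,-7,-1,0,-5,-8,-6,1]
-4<0: swap(0,0), lo=1 mid=1 ⇒ [-4,2,-7,-1,0,-5,-8,-6,1]
2>0: swap(1,7), hi=6 ⇒ [-4,-6,-7,-1,0,-5,-8,2,1]
-6<0: swap(1,1), lo=2 mid=2 ⇒ [-4,-6,-7,-1,0,-5,-8,2,1]
-7<0: swap(2,2), lo=3 mid=3 ⇒ [-4,-6,-7,-1,0,-5,-8,2,1]
-1<0: swap(3,3), lo=4 mid=4 ⇒ [-4,-6,-7,-1,0,-5,-8,2,1]
0=0: mid=5
-5<0: swap(4,5), lo=5 mid=6 ⇒ [-4,-6,-7,-1,-5,0,-8,2,1]
-8<0: swap(5,6), lo=6 mid=7 ⇒ [-4,-6,-7,-1,-5,-8,0,2,1]
done. lo=6 hi=6; a=[-4,-6,-7,-1,-5,-8,0,2,1]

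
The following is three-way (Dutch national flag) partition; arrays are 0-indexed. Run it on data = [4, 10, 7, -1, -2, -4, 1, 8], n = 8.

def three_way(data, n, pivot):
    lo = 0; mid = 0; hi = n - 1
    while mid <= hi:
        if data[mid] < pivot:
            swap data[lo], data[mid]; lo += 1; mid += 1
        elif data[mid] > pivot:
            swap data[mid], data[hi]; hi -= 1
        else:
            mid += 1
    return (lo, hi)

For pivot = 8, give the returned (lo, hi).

(6, 6)

pivot = 8; lo=0, mid=0, hi=7
data[mid]=4<8: swap data[0],data[0]; lo=1,mid=1 → [4, 10, 7, -1, -2, -4, 1, 8]
data[mid]=10>8: swap data[1],data[7]; hi=6 → [4, 8, 7, -1, -2, -4, 1, 10]
data[mid]=8=8: mid=2
data[mid]=7<8: swap data[1],data[2]; lo=2,mid=3 → [4, 7, 8, -1, -2, -4, 1, 10]
data[mid]=-1<8: swap data[2],data[3]; lo=3,mid=4 → [4, 7, -1, 8, -2, -4, 1, 10]
data[mid]=-2<8: swap data[3],data[4]; lo=4,mid=5 → [4, 7, -1, -2, 8, -4, 1, 10]
data[mid]=-4<8: swap data[4],data[5]; lo=5,mid=6 → [4, 7, -1, -2, -4, 8, 1, 10]
data[mid]=1<8: swap data[5],data[6]; lo=6,mid=7 → [4, 7, -1, -2, -4, 1, 8, 10]
end: lo=6, hi=6; data = [4, 7, -1, -2, -4, 1, 8, 10]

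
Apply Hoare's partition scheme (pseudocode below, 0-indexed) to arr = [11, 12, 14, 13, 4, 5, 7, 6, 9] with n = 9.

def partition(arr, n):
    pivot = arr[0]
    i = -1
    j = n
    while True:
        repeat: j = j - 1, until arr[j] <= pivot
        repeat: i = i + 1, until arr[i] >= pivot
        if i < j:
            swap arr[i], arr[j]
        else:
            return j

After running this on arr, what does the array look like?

[9, 6, 7, 5, 4, 13, 14, 12, 11]

pivot=11
j stops at 8 (9), i stops at 0 (11); swap ⇒ [9, 12, 14, 13, 4, 5, 7, 6, 11]
j stops at 7 (6), i stops at 1 (12); swap ⇒ [9, 6, 14, 13, 4, 5, 7, 12, 11]
j stops at 6 (7), i stops at 2 (14); swap ⇒ [9, 6, 7, 13, 4, 5, 14, 12, 11]
j stops at 5 (5), i stops at 3 (13); swap ⇒ [9, 6, 7, 5, 4, 13, 14, 12, 11]
j stops at 4, i stops at 5; i≥j ⇒ return 4. arr=[9, 6, 7, 5, 4, 13, 14, 12, 11]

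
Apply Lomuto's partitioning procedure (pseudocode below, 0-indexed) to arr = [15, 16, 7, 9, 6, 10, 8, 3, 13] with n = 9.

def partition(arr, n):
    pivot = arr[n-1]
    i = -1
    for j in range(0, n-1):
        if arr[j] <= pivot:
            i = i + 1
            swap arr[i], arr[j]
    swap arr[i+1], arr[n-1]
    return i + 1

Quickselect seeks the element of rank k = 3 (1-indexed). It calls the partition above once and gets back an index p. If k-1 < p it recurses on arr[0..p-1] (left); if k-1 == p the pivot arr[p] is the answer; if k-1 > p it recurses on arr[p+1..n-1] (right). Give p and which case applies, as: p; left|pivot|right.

6; left

pivot=13, i=-1
j=0: 15>13, skip
j=1: 16>13, skip
j=2: 7≤13, i=0, swap(0,2) ⇒ [7, 16, 15, 9, 6, 10, 8, 3, 13]
j=3: 9≤13, i=1, swap(1,3) ⇒ [7, 9, 15, 16, 6, 10, 8, 3, 13]
j=4: 6≤13, i=2, swap(2,4) ⇒ [7, 9, 6, 16, 15, 10, 8, 3, 13]
j=5: 10≤13, i=3, swap(3,5) ⇒ [7, 9, 6, 10, 15, 16, 8, 3, 13]
j=6: 8≤13, i=4, swap(4,6) ⇒ [7, 9, 6, 10, 8, 16, 15, 3, 13]
j=7: 3≤13, i=5, swap(5,7) ⇒ [7, 9, 6, 10, 8, 3, 15, 16, 13]
swap(6,8) ⇒ [7, 9, 6, 10, 8, 3, 13, 16, 15]; return 6
p = 6; k-1 = 2 < 6 ⇒ left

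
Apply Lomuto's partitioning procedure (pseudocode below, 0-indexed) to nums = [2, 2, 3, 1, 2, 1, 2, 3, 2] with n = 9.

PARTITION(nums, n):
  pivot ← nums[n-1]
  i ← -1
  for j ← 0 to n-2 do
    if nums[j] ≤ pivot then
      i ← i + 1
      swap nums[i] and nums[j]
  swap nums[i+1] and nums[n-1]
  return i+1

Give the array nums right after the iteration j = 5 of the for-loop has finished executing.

pivot = nums[8] = 2; i = -1
j=0: nums[0]=2 ≤ 2 → i=0, swap nums[0],nums[0] (no change) → [2, 2, 3, 1, 2, 1, 2, 3, 2]
j=1: nums[1]=2 ≤ 2 → i=1, swap nums[1],nums[1] (no change) → [2, 2, 3, 1, 2, 1, 2, 3, 2]
j=2: nums[2]=3 > 2 → no swap
j=3: nums[3]=1 ≤ 2 → i=2, swap nums[2],nums[3] → [2, 2, 1, 3, 2, 1, 2, 3, 2]
j=4: nums[4]=2 ≤ 2 → i=3, swap nums[3],nums[4] → [2, 2, 1, 2, 3, 1, 2, 3, 2]
j=5: nums[5]=1 ≤ 2 → i=4, swap nums[4],nums[5] → [2, 2, 1, 2, 1, 3, 2, 3, 2]
(after j=5) nums = [2, 2, 1, 2, 1, 3, 2, 3, 2]

[2, 2, 1, 2, 1, 3, 2, 3, 2]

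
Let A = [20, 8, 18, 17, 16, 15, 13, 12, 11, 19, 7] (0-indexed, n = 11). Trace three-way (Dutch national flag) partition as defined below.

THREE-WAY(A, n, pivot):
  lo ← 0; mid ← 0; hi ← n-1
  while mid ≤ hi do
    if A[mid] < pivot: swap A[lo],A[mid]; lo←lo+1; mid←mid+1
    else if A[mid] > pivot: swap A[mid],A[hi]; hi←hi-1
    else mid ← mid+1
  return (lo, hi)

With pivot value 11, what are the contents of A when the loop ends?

lo=0 mid=0 hi=10
20>11: swap(0,10), hi=9 ⇒ [7, 8, 18, 17, 16, 15, 13, 12, 11, 19, 20]
7<11: swap(0,0), lo=1 mid=1 ⇒ [7, 8, 18, 17, 16, 15, 13, 12, 11, 19, 20]
8<11: swap(1,1), lo=2 mid=2 ⇒ [7, 8, 18, 17, 16, 15, 13, 12, 11, 19, 20]
18>11: swap(2,9), hi=8 ⇒ [7, 8, 19, 17, 16, 15, 13, 12, 11, 18, 20]
19>11: swap(2,8), hi=7 ⇒ [7, 8, 11, 17, 16, 15, 13, 12, 19, 18, 20]
11=11: mid=3
17>11: swap(3,7), hi=6 ⇒ [7, 8, 11, 12, 16, 15, 13, 17, 19, 18, 20]
12>11: swap(3,6), hi=5 ⇒ [7, 8, 11, 13, 16, 15, 12, 17, 19, 18, 20]
13>11: swap(3,5), hi=4 ⇒ [7, 8, 11, 15, 16, 13, 12, 17, 19, 18, 20]
15>11: swap(3,4), hi=3 ⇒ [7, 8, 11, 16, 15, 13, 12, 17, 19, 18, 20]
16>11: swap(3,3), hi=2 ⇒ [7, 8, 11, 16, 15, 13, 12, 17, 19, 18, 20]
done. lo=2 hi=2; A=[7, 8, 11, 16, 15, 13, 12, 17, 19, 18, 20]

[7, 8, 11, 16, 15, 13, 12, 17, 19, 18, 20]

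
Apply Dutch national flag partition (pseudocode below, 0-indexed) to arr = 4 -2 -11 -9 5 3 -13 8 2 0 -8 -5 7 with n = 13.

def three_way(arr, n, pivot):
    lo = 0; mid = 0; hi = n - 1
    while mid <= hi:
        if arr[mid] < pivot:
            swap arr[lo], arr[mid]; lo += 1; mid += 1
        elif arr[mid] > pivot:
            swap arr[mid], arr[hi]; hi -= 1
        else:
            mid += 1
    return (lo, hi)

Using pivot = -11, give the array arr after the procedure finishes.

pivot = -11; lo=0, mid=0, hi=12
arr[mid]=4>-11: swap arr[0],arr[12]; hi=11 → 7 -2 -11 -9 5 3 -13 8 2 0 -8 -5 4
arr[mid]=7>-11: swap arr[0],arr[11]; hi=10 → -5 -2 -11 -9 5 3 -13 8 2 0 -8 7 4
arr[mid]=-5>-11: swap arr[0],arr[10]; hi=9 → -8 -2 -11 -9 5 3 -13 8 2 0 -5 7 4
arr[mid]=-8>-11: swap arr[0],arr[9]; hi=8 → 0 -2 -11 -9 5 3 -13 8 2 -8 -5 7 4
arr[mid]=0>-11: swap arr[0],arr[8]; hi=7 → 2 -2 -11 -9 5 3 -13 8 0 -8 -5 7 4
arr[mid]=2>-11: swap arr[0],arr[7]; hi=6 → 8 -2 -11 -9 5 3 -13 2 0 -8 -5 7 4
arr[mid]=8>-11: swap arr[0],arr[6]; hi=5 → -13 -2 -11 -9 5 3 8 2 0 -8 -5 7 4
arr[mid]=-13<-11: swap arr[0],arr[0]; lo=1,mid=1 → -13 -2 -11 -9 5 3 8 2 0 -8 -5 7 4
arr[mid]=-2>-11: swap arr[1],arr[5]; hi=4 → -13 3 -11 -9 5 -2 8 2 0 -8 -5 7 4
arr[mid]=3>-11: swap arr[1],arr[4]; hi=3 → -13 5 -11 -9 3 -2 8 2 0 -8 -5 7 4
arr[mid]=5>-11: swap arr[1],arr[3]; hi=2 → -13 -9 -11 5 3 -2 8 2 0 -8 -5 7 4
arr[mid]=-9>-11: swap arr[1],arr[2]; hi=1 → -13 -11 -9 5 3 -2 8 2 0 -8 -5 7 4
arr[mid]=-11=-11: mid=2
end: lo=1, hi=1; arr = -13 -11 -9 5 3 -2 8 2 0 -8 -5 7 4

-13 -11 -9 5 3 -2 8 2 0 -8 -5 7 4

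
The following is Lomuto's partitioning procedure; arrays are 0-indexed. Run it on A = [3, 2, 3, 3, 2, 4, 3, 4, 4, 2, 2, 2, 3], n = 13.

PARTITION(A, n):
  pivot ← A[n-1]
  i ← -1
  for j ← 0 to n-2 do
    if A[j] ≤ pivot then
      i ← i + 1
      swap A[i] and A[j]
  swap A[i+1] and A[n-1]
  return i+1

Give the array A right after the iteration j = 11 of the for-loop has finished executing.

[3, 2, 3, 3, 2, 3, 2, 2, 2, 4, 4, 4, 3]

pivot = A[12] = 3; i = -1
j=0: A[0]=3 ≤ 3 → i=0, swap A[0],A[0] (no change) → [3, 2, 3, 3, 2, 4, 3, 4, 4, 2, 2, 2, 3]
j=1: A[1]=2 ≤ 3 → i=1, swap A[1],A[1] (no change) → [3, 2, 3, 3, 2, 4, 3, 4, 4, 2, 2, 2, 3]
j=2: A[2]=3 ≤ 3 → i=2, swap A[2],A[2] (no change) → [3, 2, 3, 3, 2, 4, 3, 4, 4, 2, 2, 2, 3]
j=3: A[3]=3 ≤ 3 → i=3, swap A[3],A[3] (no change) → [3, 2, 3, 3, 2, 4, 3, 4, 4, 2, 2, 2, 3]
j=4: A[4]=2 ≤ 3 → i=4, swap A[4],A[4] (no change) → [3, 2, 3, 3, 2, 4, 3, 4, 4, 2, 2, 2, 3]
j=5: A[5]=4 > 3 → no swap
j=6: A[6]=3 ≤ 3 → i=5, swap A[5],A[6] → [3, 2, 3, 3, 2, 3, 4, 4, 4, 2, 2, 2, 3]
j=7: A[7]=4 > 3 → no swap
j=8: A[8]=4 > 3 → no swap
j=9: A[9]=2 ≤ 3 → i=6, swap A[6],A[9] → [3, 2, 3, 3, 2, 3, 2, 4, 4, 4, 2, 2, 3]
j=10: A[10]=2 ≤ 3 → i=7, swap A[7],A[10] → [3, 2, 3, 3, 2, 3, 2, 2, 4, 4, 4, 2, 3]
j=11: A[11]=2 ≤ 3 → i=8, swap A[8],A[11] → [3, 2, 3, 3, 2, 3, 2, 2, 2, 4, 4, 4, 3]
(after j=11) A = [3, 2, 3, 3, 2, 3, 2, 2, 2, 4, 4, 4, 3]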